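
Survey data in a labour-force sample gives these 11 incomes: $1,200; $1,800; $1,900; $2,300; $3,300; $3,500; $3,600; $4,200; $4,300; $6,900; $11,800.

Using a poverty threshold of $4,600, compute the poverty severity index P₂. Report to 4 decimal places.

0.1552

Below the line: $1,200, $1,800, $1,900, $2,300, $3,300, $3,500, $3,600, $4,200, $4,300 (q = 9 of N = 11).
Relative gaps: (4600−1200)/4600 = 0.7391; (4600−1800)/4600 = 0.6087; (4600−1900)/4600 = 0.5870; (4600−2300)/4600 = 0.5000; (4600−3300)/4600 = 0.2826; (4600−3500)/4600 = 0.2391; (4600−3600)/4600 = 0.2174; (4600−4200)/4600 = 0.0870; (4600−4300)/4600 = 0.0652.
Squared: 0.5463; 0.3705; 0.3445; 0.2500; 0.0799; 0.0572; 0.0473; 0.0076; 0.0043.
Sum = 1.707467; P₂ = 1.707467 / 11 = 0.1552.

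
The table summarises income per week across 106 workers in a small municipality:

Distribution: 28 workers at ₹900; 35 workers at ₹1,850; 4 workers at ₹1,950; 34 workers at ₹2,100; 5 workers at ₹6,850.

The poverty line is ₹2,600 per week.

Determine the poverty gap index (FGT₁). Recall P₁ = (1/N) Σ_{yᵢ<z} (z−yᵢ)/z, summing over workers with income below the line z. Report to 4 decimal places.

0.3391

Poor units: 28×₹900, 35×₹1,850, 4×₹1,950, 34×₹2,100 (q = 101 of N = 106).
Shortfall ratios: (2600−900)/2600 = 0.6538 (×28); (2600−1850)/2600 = 0.2885 (×35); (2600−1950)/2600 = 0.2500 (×4); (2600−2100)/2600 = 0.1923 (×34).
Sum of shortfalls = 35.942308; P₁ averages over all N: 35.942308 / 106 = 0.3391.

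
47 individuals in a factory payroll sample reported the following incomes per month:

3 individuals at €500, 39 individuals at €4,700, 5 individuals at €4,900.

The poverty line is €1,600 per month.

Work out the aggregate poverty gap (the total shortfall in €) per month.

€3,300

Incomes under z: 3×€500 (q = 3 of N = 47).
Individual gaps: 3×(1600−500) = 3300.
Aggregate gap = €3,300.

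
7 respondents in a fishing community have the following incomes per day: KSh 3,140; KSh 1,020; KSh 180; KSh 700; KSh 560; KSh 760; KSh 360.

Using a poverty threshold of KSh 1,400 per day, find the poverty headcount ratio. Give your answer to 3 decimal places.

6 of the 7 respondents have income below KSh 1,400.
H = 6/7 = 0.857.

0.857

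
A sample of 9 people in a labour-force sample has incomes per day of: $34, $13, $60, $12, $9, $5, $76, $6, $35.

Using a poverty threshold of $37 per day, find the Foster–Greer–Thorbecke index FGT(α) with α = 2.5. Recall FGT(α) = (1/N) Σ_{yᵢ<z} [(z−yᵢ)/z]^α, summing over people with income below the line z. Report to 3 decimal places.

0.284

Below the line: $5, $6, $9, $12, $13, $34, $35 (q = 7 of N = 9).
Relative gaps: (37−5)/37 = 0.8649; (37−6)/37 = 0.8378; (37−9)/37 = 0.7568; (37−12)/37 = 0.6757; (37−13)/37 = 0.6486; (37−34)/37 = 0.0811; (37−35)/37 = 0.0541.
Raised to α = 2.5: 0.69562; 0.64254; 0.49819; 0.37527; 0.33886; 0.00187; 0.00068.
Sum = 2.553028; FGT(2.5) = 2.553028 / 9 = 0.284.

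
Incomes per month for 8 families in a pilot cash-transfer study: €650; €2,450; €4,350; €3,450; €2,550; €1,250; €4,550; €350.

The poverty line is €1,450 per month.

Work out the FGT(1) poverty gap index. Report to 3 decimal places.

Below z: €350, €650, €1,250 (q = 3 of N = 8).
Normalized shortfalls: (1450−350)/1450 = 0.7586; (1450−650)/1450 = 0.5517; (1450−1250)/1450 = 0.1379.
Σ = 1.448276. Dividing by the full population N = 8 gives P₁ = 0.181.

0.181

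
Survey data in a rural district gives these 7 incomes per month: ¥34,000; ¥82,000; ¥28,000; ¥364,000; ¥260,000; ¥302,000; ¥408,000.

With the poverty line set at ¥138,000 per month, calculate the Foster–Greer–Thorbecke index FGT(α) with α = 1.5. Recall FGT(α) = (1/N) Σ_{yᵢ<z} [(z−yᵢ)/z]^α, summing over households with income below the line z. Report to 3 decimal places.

Incomes under z: ¥28,000, ¥34,000, ¥82,000 (q = 3 of N = 7).
Relative gaps: (138000−28000)/138000 = 0.7971; (138000−34000)/138000 = 0.7536; (138000−82000)/138000 = 0.4058.
Raised to α = 1.5: 0.71166; 0.65423; 0.25850.
Sum = 1.624390; FGT(1.5) = 1.624390 / 7 = 0.232.

0.232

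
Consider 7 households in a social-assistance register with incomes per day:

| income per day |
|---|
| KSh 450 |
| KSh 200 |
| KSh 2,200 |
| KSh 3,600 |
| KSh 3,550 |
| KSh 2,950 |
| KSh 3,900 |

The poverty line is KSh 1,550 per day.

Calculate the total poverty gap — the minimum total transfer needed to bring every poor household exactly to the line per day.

KSh 2,450

Below the line: KSh 200, KSh 450 (q = 2 of N = 7).
Individual gaps: 1550−200 = 1350; 1550−450 = 1100.
Aggregate gap = KSh 2,450.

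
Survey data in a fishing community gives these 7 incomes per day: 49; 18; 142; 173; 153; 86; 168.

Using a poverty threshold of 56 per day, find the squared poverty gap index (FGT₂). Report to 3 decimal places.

Below the line: 18, 49 (q = 2 of N = 7).
Shortfall ratios: (56−18)/56 = 0.6786; (56−49)/56 = 0.1250.
Squared: 0.4605; 0.0156.
Sum = 0.476084; P₂ = 0.476084 / 7 = 0.068.

0.068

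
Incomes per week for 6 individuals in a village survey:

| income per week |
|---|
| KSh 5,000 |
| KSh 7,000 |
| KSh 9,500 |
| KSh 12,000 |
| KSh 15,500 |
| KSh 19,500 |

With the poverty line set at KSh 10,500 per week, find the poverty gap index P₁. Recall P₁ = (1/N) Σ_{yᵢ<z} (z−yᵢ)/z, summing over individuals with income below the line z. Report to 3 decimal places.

Incomes under z: KSh 5,000, KSh 7,000, KSh 9,500 (q = 3 of N = 6).
Gap ratios (z−y)/z: (10500−5000)/10500 = 0.5238; (10500−7000)/10500 = 0.3333; (10500−9500)/10500 = 0.0952.
Σ = 0.952381. Dividing by the full population N = 6 gives P₁ = 0.159.

0.159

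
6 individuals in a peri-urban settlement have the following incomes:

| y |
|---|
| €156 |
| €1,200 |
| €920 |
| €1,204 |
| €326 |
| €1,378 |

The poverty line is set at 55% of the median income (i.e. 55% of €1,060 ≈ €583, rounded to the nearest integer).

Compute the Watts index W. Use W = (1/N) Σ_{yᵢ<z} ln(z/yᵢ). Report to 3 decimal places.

0.317

Below the line: €156, €326 (q = 2 of N = 6).
ln(z/y) terms: ln(583/156) = 1.3183; ln(583/326) = 0.5813.
W = 1.899621 / 6 = 0.317.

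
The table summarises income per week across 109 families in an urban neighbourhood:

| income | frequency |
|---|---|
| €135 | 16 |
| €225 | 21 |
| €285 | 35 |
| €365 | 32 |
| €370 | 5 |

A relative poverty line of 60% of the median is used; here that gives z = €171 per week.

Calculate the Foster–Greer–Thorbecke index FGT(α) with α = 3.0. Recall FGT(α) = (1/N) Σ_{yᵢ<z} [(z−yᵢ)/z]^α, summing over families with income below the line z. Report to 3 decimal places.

Poor units: 16×€135 (q = 16 of N = 109).
Gap ratios (z−y)/z: (171−135)/171 = 0.2105 (×16).
Raised to α = 3.0: 0.00933 (×16).
Sum = 0.149293; FGT(3.0) = 0.149293 / 109 = 0.001.

0.001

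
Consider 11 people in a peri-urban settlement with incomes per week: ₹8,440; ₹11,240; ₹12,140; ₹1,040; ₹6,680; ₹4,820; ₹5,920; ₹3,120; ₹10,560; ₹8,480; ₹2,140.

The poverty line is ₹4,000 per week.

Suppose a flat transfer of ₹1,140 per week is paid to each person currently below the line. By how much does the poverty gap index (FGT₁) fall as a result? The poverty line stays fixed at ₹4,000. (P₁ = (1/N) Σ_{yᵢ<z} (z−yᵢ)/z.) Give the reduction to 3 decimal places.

0.072

Before: below the line — ₹1,040, ₹2,140, ₹3,120; poverty gap index (FGT₁) = 0.12955.
After the ₹1,140 transfer: below the line — ₹2,180, ₹3,280; poverty gap index (FGT₁) = 0.05773.
Reduction = 0.12955 − 0.05773 = 0.072.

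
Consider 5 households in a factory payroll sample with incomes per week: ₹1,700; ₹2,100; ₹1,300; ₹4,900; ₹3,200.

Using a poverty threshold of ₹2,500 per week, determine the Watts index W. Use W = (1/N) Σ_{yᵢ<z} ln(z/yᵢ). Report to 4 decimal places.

0.2428

Below the line: ₹1,300, ₹1,700, ₹2,100 (q = 3 of N = 5).
Log gaps: ln(2500/1300) = 0.6539; ln(2500/1700) = 0.3857; ln(2500/2100) = 0.1744.
W = 1.213942 / 5 = 0.2428.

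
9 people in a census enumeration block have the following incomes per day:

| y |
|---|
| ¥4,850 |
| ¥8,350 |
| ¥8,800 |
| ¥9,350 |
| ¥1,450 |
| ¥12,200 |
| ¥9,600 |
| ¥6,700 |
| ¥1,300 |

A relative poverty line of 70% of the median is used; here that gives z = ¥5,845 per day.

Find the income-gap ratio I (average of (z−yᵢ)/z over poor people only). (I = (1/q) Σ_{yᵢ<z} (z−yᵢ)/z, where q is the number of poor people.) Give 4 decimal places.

0.5666

Below the line: ¥1,300, ¥1,450, ¥4,850 (q = 3 of N = 9).
Shortfall ratios (z−y)/z: 0.7776, 0.7519, 0.1702; sum = 1.699743.
I averages over the q = 3 poor units only: 1.699743 / 3 = 0.5666.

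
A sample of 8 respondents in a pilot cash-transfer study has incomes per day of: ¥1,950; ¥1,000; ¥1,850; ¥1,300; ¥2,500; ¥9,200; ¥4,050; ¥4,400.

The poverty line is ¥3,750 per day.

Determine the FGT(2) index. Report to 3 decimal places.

Below z: ¥1,000, ¥1,300, ¥1,850, ¥1,950, ¥2,500 (q = 5 of N = 8).
Gap ratios (z−y)/z: (3750−1000)/3750 = 0.7333; (3750−1300)/3750 = 0.6533; (3750−1850)/3750 = 0.5067; (3750−1950)/3750 = 0.4800; (3750−2500)/3750 = 0.3333.
Squared: 0.5378; 0.4268; 0.2567; 0.2304; 0.1111.
Sum = 1.562844; P₂ = 1.562844 / 8 = 0.195.

0.195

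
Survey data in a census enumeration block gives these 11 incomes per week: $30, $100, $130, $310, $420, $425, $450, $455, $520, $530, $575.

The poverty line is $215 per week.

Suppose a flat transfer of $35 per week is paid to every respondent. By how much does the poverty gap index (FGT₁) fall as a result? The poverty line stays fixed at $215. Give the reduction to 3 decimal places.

0.044

Before: below the line — $30, $100, $130; poverty gap index (FGT₁) = 0.16279.
After the $35 transfer: below the line — $65, $135, $165; poverty gap index (FGT₁) = 0.11839.
Reduction = 0.16279 − 0.11839 = 0.044.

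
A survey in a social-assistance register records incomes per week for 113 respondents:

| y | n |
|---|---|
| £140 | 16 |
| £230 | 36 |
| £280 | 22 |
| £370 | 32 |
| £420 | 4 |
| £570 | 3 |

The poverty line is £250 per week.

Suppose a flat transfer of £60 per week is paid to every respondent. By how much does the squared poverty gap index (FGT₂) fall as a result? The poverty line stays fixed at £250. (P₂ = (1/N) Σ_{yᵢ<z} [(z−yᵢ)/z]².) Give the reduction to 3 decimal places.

0.024

Before: below the line — 16×£140, 36×£230; squared poverty gap index (FGT₂) = 0.02945.
After the £60 transfer: below the line — 16×£200; squared poverty gap index (FGT₂) = 0.00566.
Reduction = 0.02945 − 0.00566 = 0.024.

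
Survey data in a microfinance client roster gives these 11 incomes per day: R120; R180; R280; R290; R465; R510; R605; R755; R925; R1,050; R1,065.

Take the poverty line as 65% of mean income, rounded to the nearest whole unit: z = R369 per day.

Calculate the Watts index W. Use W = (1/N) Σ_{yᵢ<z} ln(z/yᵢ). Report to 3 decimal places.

0.214

Below z: R120, R180, R280, R290 (q = 4 of N = 11).
ln(z/y) terms: ln(369/120) = 1.1233; ln(369/180) = 0.7178; ln(369/280) = 0.2760; ln(369/290) = 0.2409.
W = 2.358067 / 11 = 0.214.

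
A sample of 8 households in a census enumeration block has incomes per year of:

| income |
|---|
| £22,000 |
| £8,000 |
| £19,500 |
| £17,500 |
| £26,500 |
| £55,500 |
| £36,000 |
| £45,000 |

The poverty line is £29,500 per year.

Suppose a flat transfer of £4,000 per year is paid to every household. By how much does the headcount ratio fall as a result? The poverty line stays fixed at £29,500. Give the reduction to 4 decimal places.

0.1250

Before: below the line — £8,000, £17,500, £19,500, £22,000, £26,500; headcount ratio = 0.625000.
After the £4,000 transfer: below the line — £12,000, £21,500, £23,500, £26,000; headcount ratio = 0.500000.
Reduction = 0.625000 − 0.500000 = 0.1250.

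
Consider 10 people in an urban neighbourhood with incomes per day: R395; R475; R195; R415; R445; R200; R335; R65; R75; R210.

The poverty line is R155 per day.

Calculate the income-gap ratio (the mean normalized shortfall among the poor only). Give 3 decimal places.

Below the line: R65, R75 (q = 2 of N = 10).
Relative gaps: 0.5806, 0.5161; sum = 1.096774.
I averages over the q = 2 poor units only: 1.096774 / 2 = 0.548.

0.548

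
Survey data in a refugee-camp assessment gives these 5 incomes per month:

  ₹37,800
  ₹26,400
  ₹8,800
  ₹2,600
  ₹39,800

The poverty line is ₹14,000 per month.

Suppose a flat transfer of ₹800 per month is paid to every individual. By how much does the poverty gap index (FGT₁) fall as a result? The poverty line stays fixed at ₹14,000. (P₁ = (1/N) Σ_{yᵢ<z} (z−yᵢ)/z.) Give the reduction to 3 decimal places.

0.023

Before: below the line — ₹2,600, ₹8,800; poverty gap index (FGT₁) = 0.23714.
After the ₹800 transfer: below the line — ₹3,400, ₹9,600; poverty gap index (FGT₁) = 0.21429.
Reduction = 0.23714 − 0.21429 = 0.023.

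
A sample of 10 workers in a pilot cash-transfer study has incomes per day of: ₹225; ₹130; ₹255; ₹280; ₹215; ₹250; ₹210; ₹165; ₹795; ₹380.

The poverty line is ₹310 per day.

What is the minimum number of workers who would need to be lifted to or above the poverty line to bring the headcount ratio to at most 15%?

Currently q = 8 of N = 10 are below the line (H = 0.800).
A headcount ratio of at most 15% allows at most ⌊0.15 × 10⌋ = 1 poor workers.
So at least 8 − 1 = 7 must be lifted.

7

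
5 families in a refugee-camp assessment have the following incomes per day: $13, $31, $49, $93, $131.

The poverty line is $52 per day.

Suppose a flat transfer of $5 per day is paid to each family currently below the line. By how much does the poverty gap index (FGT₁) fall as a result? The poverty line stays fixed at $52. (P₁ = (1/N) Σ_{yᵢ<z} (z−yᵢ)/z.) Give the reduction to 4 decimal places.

Before: below the line — $13, $31, $49; poverty gap index (FGT₁) = 0.242308.
After the $5 transfer: below the line — $18, $36; poverty gap index (FGT₁) = 0.192308.
Reduction = 0.242308 − 0.192308 = 0.0500.

0.0500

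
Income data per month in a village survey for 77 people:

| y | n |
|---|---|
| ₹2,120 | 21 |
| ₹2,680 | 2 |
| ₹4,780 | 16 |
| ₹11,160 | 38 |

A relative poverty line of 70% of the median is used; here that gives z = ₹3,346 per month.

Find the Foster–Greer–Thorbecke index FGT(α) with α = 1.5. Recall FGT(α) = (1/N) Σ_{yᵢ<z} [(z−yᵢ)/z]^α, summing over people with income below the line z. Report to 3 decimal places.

Poor units: 21×₹2,120, 2×₹2,680 (q = 23 of N = 77).
Shortfall ratios: (3346−2120)/3346 = 0.3664 (×21); (3346−2680)/3346 = 0.1990 (×2).
Raised to α = 1.5: 0.22179 (×21); 0.08880 (×2).
Sum = 4.835246; FGT(1.5) = 4.835246 / 77 = 0.063.

0.063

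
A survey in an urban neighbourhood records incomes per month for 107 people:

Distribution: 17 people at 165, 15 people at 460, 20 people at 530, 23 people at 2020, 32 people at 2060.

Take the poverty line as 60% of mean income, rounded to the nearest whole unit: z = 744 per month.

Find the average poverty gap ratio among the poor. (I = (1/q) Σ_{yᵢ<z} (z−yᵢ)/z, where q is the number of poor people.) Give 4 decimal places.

Poor units: 17×165, 15×460, 20×530 (q = 52 of N = 107).
Shortfall ratios (z−y)/z: 0.7782 (×17), 0.3817 (×15), 0.2876 (×20); sum = 24.708333.
The income-gap ratio divides by q (the poor only): 24.708333 / 52 = 0.4752.

0.4752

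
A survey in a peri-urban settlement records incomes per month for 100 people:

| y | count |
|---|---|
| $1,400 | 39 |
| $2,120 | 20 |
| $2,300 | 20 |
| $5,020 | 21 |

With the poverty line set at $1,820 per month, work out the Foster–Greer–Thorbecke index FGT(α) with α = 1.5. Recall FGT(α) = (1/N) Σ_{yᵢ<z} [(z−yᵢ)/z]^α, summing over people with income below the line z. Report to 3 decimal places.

0.043

Below the line: 39×$1,400 (q = 39 of N = 100).
Relative gaps: (1820−1400)/1820 = 0.2308 (×39).
Raised to α = 1.5: 0.11086 (×39).
Sum = 4.323460; FGT(1.5) = 4.323460 / 100 = 0.043.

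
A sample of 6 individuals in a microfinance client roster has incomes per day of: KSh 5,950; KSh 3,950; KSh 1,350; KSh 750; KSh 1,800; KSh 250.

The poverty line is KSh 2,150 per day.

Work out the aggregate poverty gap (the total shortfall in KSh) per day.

Below z: KSh 250, KSh 750, KSh 1,350, KSh 1,800 (q = 4 of N = 6).
Individual gaps: 2150−250 = 1900; 2150−750 = 1400; 2150−1350 = 800; 2150−1800 = 350.
Aggregate gap = KSh 4,450.

KSh 4,450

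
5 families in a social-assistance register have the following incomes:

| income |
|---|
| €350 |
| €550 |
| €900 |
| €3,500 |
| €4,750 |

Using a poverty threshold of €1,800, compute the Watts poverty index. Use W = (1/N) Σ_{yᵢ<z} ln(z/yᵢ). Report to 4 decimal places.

0.7033

Poor units: €350, €550, €900 (q = 3 of N = 5).
Log shortfalls: ln(1800/350) = 1.6376; ln(1800/550) = 1.1856; ln(1800/900) = 0.6931.
W = 3.516380 / 5 = 0.7033.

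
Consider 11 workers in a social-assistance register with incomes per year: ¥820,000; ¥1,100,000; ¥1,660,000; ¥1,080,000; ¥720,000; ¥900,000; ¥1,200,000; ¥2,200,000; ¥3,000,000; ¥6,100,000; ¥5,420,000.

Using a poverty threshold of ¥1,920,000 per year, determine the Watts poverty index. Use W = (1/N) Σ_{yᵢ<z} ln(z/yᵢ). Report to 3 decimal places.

0.394

Below the line: ¥720,000, ¥820,000, ¥900,000, ¥1,080,000, ¥1,100,000, ¥1,200,000, ¥1,660,000 (q = 7 of N = 11).
ln(z/y) terms: ln(1920000/720000) = 0.9808; ln(1920000/820000) = 0.8508; ln(1920000/900000) = 0.7577; ln(1920000/1080000) = 0.5754; ln(1920000/1100000) = 0.5570; ln(1920000/1200000) = 0.4700; ln(1920000/1660000) = 0.1455.
W = 4.337181 / 11 = 0.394.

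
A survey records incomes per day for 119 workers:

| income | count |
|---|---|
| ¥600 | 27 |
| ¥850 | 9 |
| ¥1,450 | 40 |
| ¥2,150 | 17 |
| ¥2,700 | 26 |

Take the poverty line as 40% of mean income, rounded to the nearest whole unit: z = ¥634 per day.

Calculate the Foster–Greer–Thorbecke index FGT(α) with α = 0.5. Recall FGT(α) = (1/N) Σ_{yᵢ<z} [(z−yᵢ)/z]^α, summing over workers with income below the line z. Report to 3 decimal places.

0.053

Below the line: 27×¥600 (q = 27 of N = 119).
Shortfall ratios: (634−600)/634 = 0.0536 (×27).
Raised to α = 0.5: 0.23158 (×27).
Sum = 6.252570; FGT(0.5) = 6.252570 / 119 = 0.053.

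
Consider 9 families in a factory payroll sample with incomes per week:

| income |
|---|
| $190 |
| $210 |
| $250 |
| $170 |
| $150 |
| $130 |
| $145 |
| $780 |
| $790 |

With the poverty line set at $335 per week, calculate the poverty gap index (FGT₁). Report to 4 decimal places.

Incomes under z: $130, $145, $150, $170, $190, $210, $250 (q = 7 of N = 9).
Normalized shortfalls: (335−130)/335 = 0.6119; (335−145)/335 = 0.5672; (335−150)/335 = 0.5522; (335−170)/335 = 0.4925; (335−190)/335 = 0.4328; (335−210)/335 = 0.3731; (335−250)/335 = 0.2537.
Σ = 3.283582. Dividing by the full population N = 9 gives P₁ = 0.3648.

0.3648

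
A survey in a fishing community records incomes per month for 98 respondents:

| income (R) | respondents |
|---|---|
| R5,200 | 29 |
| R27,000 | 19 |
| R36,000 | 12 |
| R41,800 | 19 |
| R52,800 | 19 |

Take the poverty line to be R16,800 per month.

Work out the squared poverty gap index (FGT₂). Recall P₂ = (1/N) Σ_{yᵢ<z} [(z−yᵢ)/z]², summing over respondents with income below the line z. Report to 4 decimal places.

Poor units: 29×R5,200 (q = 29 of N = 98).
Gap ratios (z−y)/z: (16800−5200)/16800 = 0.6905 (×29).
Squared: 0.4768 (×29).
Sum = 13.825964; P₂ = 13.825964 / 98 = 0.1411.

0.1411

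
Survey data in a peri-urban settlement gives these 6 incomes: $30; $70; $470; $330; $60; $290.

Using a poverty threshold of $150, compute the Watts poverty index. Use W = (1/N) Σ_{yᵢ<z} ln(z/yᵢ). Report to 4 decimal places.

0.5480

Incomes under z: $30, $60, $70 (q = 3 of N = 6).
Log shortfalls: ln(150/30) = 1.6094; ln(150/60) = 0.9163; ln(150/70) = 0.7621.
W = 3.287869 / 6 = 0.5480.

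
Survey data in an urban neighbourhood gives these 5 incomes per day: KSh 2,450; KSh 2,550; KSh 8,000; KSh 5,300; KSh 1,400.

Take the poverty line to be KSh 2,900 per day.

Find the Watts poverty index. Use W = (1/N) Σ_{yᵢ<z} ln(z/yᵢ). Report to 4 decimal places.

Incomes under z: KSh 1,400, KSh 2,450, KSh 2,550 (q = 3 of N = 5).
Log shortfalls: ln(2900/1400) = 0.7282; ln(2900/2450) = 0.1686; ln(2900/2550) = 0.1286.
W = 1.025479 / 5 = 0.2051.

0.2051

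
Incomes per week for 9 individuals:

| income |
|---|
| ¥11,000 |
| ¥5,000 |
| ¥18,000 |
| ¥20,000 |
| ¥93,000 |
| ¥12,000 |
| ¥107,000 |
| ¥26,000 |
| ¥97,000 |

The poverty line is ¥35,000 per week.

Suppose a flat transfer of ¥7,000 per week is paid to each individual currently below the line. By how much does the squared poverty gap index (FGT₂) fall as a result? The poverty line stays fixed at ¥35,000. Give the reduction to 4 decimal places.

0.1232

Before: below the line — ¥5,000, ¥11,000, ¥12,000, ¥18,000, ¥20,000, ¥26,000; squared poverty gap index (FGT₂) = 0.235828.
After the ¥7,000 transfer: below the line — ¥12,000, ¥18,000, ¥19,000, ¥25,000, ¥27,000, ¥33,000; squared poverty gap index (FGT₂) = 0.112653.
Reduction = 0.235828 − 0.112653 = 0.1232.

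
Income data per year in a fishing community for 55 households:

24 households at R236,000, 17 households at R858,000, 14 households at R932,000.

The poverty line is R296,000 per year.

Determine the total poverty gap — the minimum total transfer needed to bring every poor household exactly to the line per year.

R1,440,000

Below the line: 24×R236,000 (q = 24 of N = 55).
Individual gaps: 24×(296000−236000) = 1440000.
Aggregate gap = R1,440,000.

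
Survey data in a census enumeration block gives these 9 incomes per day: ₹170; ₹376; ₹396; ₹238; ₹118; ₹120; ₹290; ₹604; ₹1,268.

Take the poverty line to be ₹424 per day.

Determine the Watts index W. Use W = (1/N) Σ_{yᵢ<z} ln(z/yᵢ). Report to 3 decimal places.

0.511

Poor units: ₹118, ₹120, ₹170, ₹238, ₹290, ₹376, ₹396 (q = 7 of N = 9).
Log gaps: ln(424/118) = 1.2790; ln(424/120) = 1.2622; ln(424/170) = 0.9139; ln(424/238) = 0.5775; ln(424/290) = 0.3799; ln(424/376) = 0.1201; ln(424/396) = 0.0683.
W = 4.601004 / 9 = 0.511.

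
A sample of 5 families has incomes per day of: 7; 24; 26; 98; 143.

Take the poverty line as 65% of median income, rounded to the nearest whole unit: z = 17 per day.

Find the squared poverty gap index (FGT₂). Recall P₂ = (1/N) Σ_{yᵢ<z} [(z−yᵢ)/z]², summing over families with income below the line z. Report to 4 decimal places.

0.0692

Poor units: 7 (q = 1 of N = 5).
Relative gaps: (17−7)/17 = 0.5882.
Squared: 0.3460.
Sum = 0.346021; P₂ = 0.346021 / 5 = 0.0692.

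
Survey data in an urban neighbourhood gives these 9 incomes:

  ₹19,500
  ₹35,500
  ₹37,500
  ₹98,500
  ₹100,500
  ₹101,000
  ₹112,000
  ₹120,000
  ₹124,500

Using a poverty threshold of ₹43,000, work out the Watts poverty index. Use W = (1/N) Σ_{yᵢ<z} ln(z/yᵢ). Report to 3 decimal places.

0.124

Incomes under z: ₹19,500, ₹35,500, ₹37,500 (q = 3 of N = 9).
Log gaps: ln(43000/19500) = 0.7908; ln(43000/35500) = 0.1917; ln(43000/37500) = 0.1369.
W = 1.119312 / 9 = 0.124.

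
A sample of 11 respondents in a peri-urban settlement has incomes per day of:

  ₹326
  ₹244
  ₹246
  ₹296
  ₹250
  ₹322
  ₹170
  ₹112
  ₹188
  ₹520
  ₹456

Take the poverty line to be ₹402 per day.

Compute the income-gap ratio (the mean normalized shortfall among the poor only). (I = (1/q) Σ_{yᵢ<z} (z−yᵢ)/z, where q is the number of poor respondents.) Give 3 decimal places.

Poor units: ₹112, ₹170, ₹188, ₹244, ₹246, ₹250, ₹296, ₹322, ₹326 (q = 9 of N = 11).
Shortfall ratios (z−y)/z: 0.7214, 0.5771, 0.5323, 0.3930, 0.3881, 0.3781, 0.2637, 0.1990, 0.1891; sum = 3.641791.
I averages over the q = 9 poor units only: 3.641791 / 9 = 0.405.

0.405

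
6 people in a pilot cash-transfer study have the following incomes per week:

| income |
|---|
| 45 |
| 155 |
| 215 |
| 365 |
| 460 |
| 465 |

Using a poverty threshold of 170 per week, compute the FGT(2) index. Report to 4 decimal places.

0.0914

Poor units: 45, 155 (q = 2 of N = 6).
Shortfall ratios: (170−45)/170 = 0.7353; (170−155)/170 = 0.0882.
Squared: 0.5407; 0.0078.
Sum = 0.548443; P₂ = 0.548443 / 6 = 0.0914.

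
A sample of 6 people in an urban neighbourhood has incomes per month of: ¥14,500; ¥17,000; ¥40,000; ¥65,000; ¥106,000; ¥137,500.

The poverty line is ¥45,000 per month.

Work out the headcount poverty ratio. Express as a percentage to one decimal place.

3 of the 6 people have income below ¥45,000.
H = 3/6 = 50.0%.

50.0%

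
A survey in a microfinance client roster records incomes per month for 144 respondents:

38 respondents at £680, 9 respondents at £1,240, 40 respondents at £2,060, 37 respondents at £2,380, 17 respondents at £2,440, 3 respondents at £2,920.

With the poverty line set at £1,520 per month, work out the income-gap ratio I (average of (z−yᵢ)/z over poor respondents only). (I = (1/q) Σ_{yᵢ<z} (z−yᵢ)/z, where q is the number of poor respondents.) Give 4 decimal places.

0.4821

Below z: 38×£680, 9×£1,240 (q = 47 of N = 144).
Shortfall ratios (z−y)/z: 0.5526 (×38), 0.1842 (×9); sum = 22.657895.
I averages over the q = 47 poor units only: 22.657895 / 47 = 0.4821.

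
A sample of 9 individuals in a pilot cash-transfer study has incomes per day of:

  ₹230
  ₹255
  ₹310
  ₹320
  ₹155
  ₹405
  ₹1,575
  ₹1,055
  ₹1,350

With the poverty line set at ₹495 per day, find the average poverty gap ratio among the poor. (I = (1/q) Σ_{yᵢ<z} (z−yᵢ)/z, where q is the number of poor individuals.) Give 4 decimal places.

0.4360

Below the line: ₹155, ₹230, ₹255, ₹310, ₹320, ₹405 (q = 6 of N = 9).
Shortfall ratios (z−y)/z: 0.6869, 0.5354, 0.4848, 0.3737, 0.3535, 0.1818; sum = 2.616162.
I averages over the q = 6 poor units only: 2.616162 / 6 = 0.4360.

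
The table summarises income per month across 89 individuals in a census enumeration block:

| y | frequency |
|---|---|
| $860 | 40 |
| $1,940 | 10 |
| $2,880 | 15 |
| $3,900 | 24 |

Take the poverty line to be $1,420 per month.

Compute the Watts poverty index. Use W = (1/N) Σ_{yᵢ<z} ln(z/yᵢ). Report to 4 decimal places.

Poor units: 40×$860 (q = 40 of N = 89).
ln(z/y) terms: ln(1420/860) = 0.5015 (×40).
W = 20.059190 / 89 = 0.2254.

0.2254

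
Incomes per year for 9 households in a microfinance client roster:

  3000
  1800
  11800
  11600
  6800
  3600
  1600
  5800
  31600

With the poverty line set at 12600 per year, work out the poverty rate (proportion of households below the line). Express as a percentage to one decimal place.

88.9%

8 of the 9 households have income below 12600.
H = 8/9 = 88.9%.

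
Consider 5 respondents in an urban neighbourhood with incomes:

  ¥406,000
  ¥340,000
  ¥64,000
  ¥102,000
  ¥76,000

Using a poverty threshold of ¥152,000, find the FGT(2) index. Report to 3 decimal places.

Poor units: ¥64,000, ¥76,000, ¥102,000 (q = 3 of N = 5).
Normalized shortfalls: (152000−64000)/152000 = 0.5789; (152000−76000)/152000 = 0.5000; (152000−102000)/152000 = 0.3289.
Squared: 0.3352; 0.2500; 0.1082.
Sum = 0.693386; P₂ = 0.693386 / 5 = 0.139.

0.139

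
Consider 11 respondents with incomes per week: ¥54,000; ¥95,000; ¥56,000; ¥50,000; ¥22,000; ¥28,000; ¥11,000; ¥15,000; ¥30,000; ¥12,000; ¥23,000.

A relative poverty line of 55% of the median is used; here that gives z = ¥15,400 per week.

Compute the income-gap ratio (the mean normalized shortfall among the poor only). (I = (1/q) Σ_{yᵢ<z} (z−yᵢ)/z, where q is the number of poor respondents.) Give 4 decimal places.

0.1775

Below the line: ¥11,000, ¥12,000, ¥15,000 (q = 3 of N = 11).
Shortfall ratios (z−y)/z: 0.2857, 0.2208, 0.0260; sum = 0.532468.
The income-gap ratio divides by q (the poor only): 0.532468 / 3 = 0.1775.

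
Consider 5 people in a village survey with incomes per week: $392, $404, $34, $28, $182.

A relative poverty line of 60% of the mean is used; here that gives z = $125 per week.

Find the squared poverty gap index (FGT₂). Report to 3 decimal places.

Poor units: $28, $34 (q = 2 of N = 5).
Relative gaps: (125−28)/125 = 0.7760; (125−34)/125 = 0.7280.
Squared: 0.6022; 0.5300.
Sum = 1.132160; P₂ = 1.132160 / 5 = 0.226.

0.226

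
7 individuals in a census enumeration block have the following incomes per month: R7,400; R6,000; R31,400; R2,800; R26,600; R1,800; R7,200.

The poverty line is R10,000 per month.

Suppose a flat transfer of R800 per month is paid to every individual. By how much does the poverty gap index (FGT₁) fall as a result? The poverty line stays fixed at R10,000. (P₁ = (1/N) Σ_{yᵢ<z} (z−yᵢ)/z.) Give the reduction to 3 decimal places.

0.057

Before: below the line — R1,800, R2,800, R6,000, R7,200, R7,400; poverty gap index (FGT₁) = 0.35429.
After the R800 transfer: below the line — R2,600, R3,600, R6,800, R8,000, R8,200; poverty gap index (FGT₁) = 0.29714.
Reduction = 0.35429 − 0.29714 = 0.057.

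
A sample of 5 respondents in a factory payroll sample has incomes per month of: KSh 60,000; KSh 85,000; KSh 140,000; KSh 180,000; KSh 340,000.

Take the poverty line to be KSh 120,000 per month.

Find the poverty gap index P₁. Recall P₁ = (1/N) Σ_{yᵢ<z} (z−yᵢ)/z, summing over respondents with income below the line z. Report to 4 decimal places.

Incomes under z: KSh 60,000, KSh 85,000 (q = 2 of N = 5).
Relative gaps: (120000−60000)/120000 = 0.5000; (120000−85000)/120000 = 0.2917.
Σ = 0.791667. Dividing by the full population N = 5 gives P₁ = 0.1583.

0.1583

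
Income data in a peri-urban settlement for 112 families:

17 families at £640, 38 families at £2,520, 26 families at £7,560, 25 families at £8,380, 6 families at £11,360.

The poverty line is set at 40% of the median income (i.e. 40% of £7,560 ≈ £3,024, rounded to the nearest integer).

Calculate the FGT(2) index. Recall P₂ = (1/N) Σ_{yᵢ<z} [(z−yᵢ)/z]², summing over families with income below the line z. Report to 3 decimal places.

0.104

Incomes under z: 17×£640, 38×£2,520 (q = 55 of N = 112).
Gap ratios (z−y)/z: (3024−640)/3024 = 0.7884 (×17); (3024−2520)/3024 = 0.1667 (×38).
Squared: 0.6215 (×17); 0.0278 (×38).
Sum = 11.621245; P₂ = 11.621245 / 112 = 0.104.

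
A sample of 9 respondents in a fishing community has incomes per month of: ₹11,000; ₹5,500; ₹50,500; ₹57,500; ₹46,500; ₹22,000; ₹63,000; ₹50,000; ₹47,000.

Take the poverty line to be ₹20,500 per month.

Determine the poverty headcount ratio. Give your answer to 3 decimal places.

2 of the 9 respondents have income below ₹20,500.
H = 2/9 = 0.222.

0.222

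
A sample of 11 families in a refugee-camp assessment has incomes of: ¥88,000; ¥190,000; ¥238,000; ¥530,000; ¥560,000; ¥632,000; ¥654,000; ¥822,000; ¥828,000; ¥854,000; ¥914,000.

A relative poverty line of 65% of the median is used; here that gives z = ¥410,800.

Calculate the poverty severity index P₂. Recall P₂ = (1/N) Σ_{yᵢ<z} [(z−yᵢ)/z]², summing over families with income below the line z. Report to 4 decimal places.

Poor units: ¥88,000, ¥190,000, ¥238,000 (q = 3 of N = 11).
Normalized shortfalls: (410800−88000)/410800 = 0.7858; (410800−190000)/410800 = 0.5375; (410800−238000)/410800 = 0.4206.
Squared: 0.6175; 0.2889; 0.1769.
Sum = 1.083290; P₂ = 1.083290 / 11 = 0.0985.

0.0985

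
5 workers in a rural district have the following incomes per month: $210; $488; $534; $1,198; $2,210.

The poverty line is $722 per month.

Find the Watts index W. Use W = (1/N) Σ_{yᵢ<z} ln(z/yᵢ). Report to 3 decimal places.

0.386

Below the line: $210, $488, $534 (q = 3 of N = 5).
Log shortfalls: ln(722/210) = 1.2349; ln(722/488) = 0.3917; ln(722/534) = 0.3016.
W = 1.928257 / 5 = 0.386.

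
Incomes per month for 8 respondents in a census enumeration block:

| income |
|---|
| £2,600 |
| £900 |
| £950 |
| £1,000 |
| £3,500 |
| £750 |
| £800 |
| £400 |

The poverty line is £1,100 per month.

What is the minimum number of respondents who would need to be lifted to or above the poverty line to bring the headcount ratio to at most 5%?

6 of the 8 respondents are poor, so H = 6/8 = 0.750.
A headcount ratio of at most 5% allows at most ⌊0.05 × 8⌋ = 0 poor respondents.
So at least 6 − 0 = 6 must be lifted.

6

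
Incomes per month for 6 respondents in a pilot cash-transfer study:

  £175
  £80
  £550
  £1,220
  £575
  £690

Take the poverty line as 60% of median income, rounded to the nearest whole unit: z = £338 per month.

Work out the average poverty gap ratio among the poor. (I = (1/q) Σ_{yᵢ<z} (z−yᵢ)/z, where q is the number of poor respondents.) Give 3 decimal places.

0.623

Below the line: £80, £175 (q = 2 of N = 6).
Relative gaps: 0.7633, 0.4822; sum = 1.245562.
The income-gap ratio divides by q (the poor only): 1.245562 / 2 = 0.623.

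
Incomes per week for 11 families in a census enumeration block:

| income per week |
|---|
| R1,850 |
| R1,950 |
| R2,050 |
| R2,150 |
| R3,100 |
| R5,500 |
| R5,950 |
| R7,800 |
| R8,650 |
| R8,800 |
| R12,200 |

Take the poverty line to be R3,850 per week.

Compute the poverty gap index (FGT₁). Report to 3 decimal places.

Poor units: R1,850, R1,950, R2,050, R2,150, R3,100 (q = 5 of N = 11).
Gap ratios (z−y)/z: (3850−1850)/3850 = 0.5195; (3850−1950)/3850 = 0.4935; (3850−2050)/3850 = 0.4675; (3850−2150)/3850 = 0.4416; (3850−3100)/3850 = 0.1948.
Sum of shortfalls = 2.116883; P₁ averages over all N: 2.116883 / 11 = 0.192.

0.192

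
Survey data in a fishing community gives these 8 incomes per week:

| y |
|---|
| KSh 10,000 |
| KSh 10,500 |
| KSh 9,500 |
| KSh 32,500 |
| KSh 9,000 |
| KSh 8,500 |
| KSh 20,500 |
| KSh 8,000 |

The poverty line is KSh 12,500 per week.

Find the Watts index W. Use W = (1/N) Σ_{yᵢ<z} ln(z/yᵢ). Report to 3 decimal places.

Below the line: KSh 8,000, KSh 8,500, KSh 9,000, KSh 9,500, KSh 10,000, KSh 10,500 (q = 6 of N = 8).
ln(z/y) terms: ln(12500/8000) = 0.4463; ln(12500/8500) = 0.3857; ln(12500/9000) = 0.3285; ln(12500/9500) = 0.2744; ln(12500/10000) = 0.2231; ln(12500/10500) = 0.1744.
W = 1.832387 / 8 = 0.229.

0.229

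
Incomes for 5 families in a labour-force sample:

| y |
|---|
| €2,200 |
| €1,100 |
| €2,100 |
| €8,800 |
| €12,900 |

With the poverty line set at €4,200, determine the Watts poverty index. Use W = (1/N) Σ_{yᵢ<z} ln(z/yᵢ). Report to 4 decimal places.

Below the line: €1,100, €2,100, €2,200 (q = 3 of N = 5).
Log shortfalls: ln(4200/1100) = 1.3398; ln(4200/2100) = 0.6931; ln(4200/2200) = 0.6466.
W = 2.679549 / 5 = 0.5359.

0.5359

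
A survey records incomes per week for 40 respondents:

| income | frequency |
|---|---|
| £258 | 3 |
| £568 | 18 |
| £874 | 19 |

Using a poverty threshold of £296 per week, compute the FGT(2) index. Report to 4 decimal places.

0.0012

Below the line: 3×£258 (q = 3 of N = 40).
Normalized shortfalls: (296−258)/296 = 0.1284 (×3).
Squared: 0.0165 (×3).
Sum = 0.049443; P₂ = 0.049443 / 40 = 0.0012.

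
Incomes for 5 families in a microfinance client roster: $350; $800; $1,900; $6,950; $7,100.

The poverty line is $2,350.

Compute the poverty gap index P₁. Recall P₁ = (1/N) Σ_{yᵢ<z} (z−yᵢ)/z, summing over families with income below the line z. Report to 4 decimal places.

0.3404

Below z: $350, $800, $1,900 (q = 3 of N = 5).
Shortfall ratios: (2350−350)/2350 = 0.8511; (2350−800)/2350 = 0.6596; (2350−1900)/2350 = 0.1915.
Σ = 1.702128. Dividing by the full population N = 5 gives P₁ = 0.3404.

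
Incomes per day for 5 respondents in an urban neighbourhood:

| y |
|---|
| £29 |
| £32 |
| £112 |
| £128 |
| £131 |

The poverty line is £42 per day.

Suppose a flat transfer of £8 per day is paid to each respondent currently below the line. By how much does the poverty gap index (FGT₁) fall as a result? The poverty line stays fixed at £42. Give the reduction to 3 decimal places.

Before: below the line — £29, £32; poverty gap index (FGT₁) = 0.10952.
After the £8 transfer: below the line — £37, £40; poverty gap index (FGT₁) = 0.03333.
Reduction = 0.10952 − 0.03333 = 0.076.

0.076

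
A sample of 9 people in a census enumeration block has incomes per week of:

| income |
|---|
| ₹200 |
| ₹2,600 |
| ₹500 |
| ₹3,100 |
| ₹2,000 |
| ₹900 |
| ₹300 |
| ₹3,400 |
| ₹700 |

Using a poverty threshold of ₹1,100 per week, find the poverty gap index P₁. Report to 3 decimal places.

0.293

Below the line: ₹200, ₹300, ₹500, ₹700, ₹900 (q = 5 of N = 9).
Shortfall ratios: (1100−200)/1100 = 0.8182; (1100−300)/1100 = 0.7273; (1100−500)/1100 = 0.5455; (1100−700)/1100 = 0.3636; (1100−900)/1100 = 0.1818.
Σ = 2.636364. Dividing by the full population N = 9 gives P₁ = 0.293.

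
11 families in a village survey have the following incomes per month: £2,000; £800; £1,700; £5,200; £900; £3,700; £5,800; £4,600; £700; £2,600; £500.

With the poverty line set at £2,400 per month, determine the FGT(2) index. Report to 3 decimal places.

Incomes under z: £500, £700, £800, £900, £1,700, £2,000 (q = 6 of N = 11).
Normalized shortfalls: (2400−500)/2400 = 0.7917; (2400−700)/2400 = 0.7083; (2400−800)/2400 = 0.6667; (2400−900)/2400 = 0.6250; (2400−1700)/2400 = 0.2917; (2400−2000)/2400 = 0.1667.
Squared: 0.6267; 0.5017; 0.4444; 0.3906; 0.0851; 0.0278.
Sum = 2.076389; P₂ = 2.076389 / 11 = 0.189.

0.189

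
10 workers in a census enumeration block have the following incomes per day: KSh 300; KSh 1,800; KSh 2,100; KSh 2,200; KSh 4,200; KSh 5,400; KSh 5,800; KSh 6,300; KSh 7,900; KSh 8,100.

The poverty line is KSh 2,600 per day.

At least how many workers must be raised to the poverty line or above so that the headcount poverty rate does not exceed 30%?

4 of the 10 workers are poor, so H = 4/10 = 0.400.
A headcount ratio of at most 30% allows at most ⌊0.30 × 10⌋ = 3 poor workers.
So at least 4 − 3 = 1 must be lifted.

1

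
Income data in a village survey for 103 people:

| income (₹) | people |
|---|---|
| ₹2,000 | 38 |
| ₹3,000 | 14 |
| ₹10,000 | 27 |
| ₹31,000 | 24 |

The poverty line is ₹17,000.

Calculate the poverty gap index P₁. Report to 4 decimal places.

Incomes under z: 38×₹2,000, 14×₹3,000, 27×₹10,000 (q = 79 of N = 103).
Relative gaps: (17000−2000)/17000 = 0.8824 (×38); (17000−3000)/17000 = 0.8235 (×14); (17000−10000)/17000 = 0.4118 (×27).
Sum of shortfalls = 56.176471; P₁ averages over all N: 56.176471 / 103 = 0.5454.

0.5454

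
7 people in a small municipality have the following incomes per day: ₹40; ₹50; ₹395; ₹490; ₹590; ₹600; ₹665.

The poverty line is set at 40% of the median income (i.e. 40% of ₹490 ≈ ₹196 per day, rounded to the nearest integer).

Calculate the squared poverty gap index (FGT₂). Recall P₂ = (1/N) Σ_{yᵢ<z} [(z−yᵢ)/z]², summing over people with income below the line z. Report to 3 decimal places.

Incomes under z: ₹40, ₹50 (q = 2 of N = 7).
Relative gaps: (196−40)/196 = 0.7959; (196−50)/196 = 0.7449.
Squared: 0.6335; 0.5549.
Sum = 1.188359; P₂ = 1.188359 / 7 = 0.170.

0.170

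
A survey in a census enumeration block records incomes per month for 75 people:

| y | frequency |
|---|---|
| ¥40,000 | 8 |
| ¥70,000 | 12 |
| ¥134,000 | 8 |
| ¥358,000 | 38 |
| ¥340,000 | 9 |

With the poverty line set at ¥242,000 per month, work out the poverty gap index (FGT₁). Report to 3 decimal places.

Incomes under z: 8×¥40,000, 12×¥70,000, 8×¥134,000 (q = 28 of N = 75).
Shortfall ratios: (242000−40000)/242000 = 0.8347 (×8); (242000−70000)/242000 = 0.7107 (×12); (242000−134000)/242000 = 0.4463 (×8).
Sum of shortfalls = 18.776860; P₁ averages over all N: 18.776860 / 75 = 0.250.

0.250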